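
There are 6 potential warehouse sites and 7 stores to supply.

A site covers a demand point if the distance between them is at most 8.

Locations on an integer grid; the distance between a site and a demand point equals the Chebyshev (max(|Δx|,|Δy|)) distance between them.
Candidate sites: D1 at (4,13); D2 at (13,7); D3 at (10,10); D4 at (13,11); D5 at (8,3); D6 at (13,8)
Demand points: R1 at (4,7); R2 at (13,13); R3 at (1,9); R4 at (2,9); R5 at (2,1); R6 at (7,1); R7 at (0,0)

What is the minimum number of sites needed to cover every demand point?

Coverage sets (demand points within 8 of each site):
  D1: {R1, R3, R4}
  D2: {R2, R6}
  D3: {R1, R2, R4}
  D4: {R2}
  D5: {R1, R3, R4, R5, R6, R7}
  D6: {R2, R6}
No single site covers all 7 demand points.
But {D2, D5} covers everything, so the minimum is 2.

2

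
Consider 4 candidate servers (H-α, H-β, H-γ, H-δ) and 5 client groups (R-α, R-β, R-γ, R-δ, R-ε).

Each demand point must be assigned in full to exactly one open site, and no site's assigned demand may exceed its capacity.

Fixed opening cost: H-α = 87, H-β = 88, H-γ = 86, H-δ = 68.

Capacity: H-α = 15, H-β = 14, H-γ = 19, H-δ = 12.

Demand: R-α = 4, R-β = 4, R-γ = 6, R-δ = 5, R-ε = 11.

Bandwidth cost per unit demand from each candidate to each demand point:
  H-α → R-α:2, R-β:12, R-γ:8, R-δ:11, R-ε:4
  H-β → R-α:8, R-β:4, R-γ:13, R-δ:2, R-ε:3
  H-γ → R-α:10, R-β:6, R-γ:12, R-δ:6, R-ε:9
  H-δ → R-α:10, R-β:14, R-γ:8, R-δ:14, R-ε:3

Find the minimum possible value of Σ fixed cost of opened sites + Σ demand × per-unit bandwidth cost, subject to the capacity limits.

Open {H-α, H-γ}; cheapest assignment that respects the capacities:
  H-α (cap 15, load 15): R-α, R-ε — cost 4×2 + 11×4 = 52
  H-γ (cap 19, load 15): R-β, R-γ, R-δ — cost 4×6 + 6×12 + 5×6 = 126
  Shipping 178, fixed 173 → total 351.
  Any other capacity-feasible assignment to {H-α, H-γ} ships for at least 178.
Compare {H-γ, H-δ}: its best feasible assignment gives total 353.
Compare {H-α, H-β, H-δ}: its best feasible assignment gives total 358.
Every other set of open sites that can feasibly serve all demand totals ≥ 353 even under its best assignment. Minimum: 351.

351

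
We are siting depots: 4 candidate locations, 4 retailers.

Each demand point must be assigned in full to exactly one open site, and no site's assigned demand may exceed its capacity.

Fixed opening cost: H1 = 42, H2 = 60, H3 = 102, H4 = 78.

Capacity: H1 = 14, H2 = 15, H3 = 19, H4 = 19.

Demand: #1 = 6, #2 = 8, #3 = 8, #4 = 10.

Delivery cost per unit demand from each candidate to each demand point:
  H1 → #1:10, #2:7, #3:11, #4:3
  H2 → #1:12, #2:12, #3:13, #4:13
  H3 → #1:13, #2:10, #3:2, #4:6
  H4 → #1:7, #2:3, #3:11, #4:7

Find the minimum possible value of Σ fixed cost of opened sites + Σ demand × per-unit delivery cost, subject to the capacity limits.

Open {H3, H4}; cheapest assignment that respects the capacities:
  H3 (cap 19, load 18): #3, #4 — cost 8×2 + 10×6 = 76
  H4 (cap 19, load 14): #1, #2 — cost 6×7 + 8×3 = 66
  Shipping 142, fixed 180 → total 322.
  Any other capacity-feasible assignment to {H3, H4} ships for at least 142.
Compare {H1, H3, H4}: its best feasible assignment gives total 334.
Compare {H1, H3}: its best feasible assignment gives total 336.
Every other set of open sites that can feasibly serve all demand totals ≥ 334 even under its best assignment. Minimum: 322.

322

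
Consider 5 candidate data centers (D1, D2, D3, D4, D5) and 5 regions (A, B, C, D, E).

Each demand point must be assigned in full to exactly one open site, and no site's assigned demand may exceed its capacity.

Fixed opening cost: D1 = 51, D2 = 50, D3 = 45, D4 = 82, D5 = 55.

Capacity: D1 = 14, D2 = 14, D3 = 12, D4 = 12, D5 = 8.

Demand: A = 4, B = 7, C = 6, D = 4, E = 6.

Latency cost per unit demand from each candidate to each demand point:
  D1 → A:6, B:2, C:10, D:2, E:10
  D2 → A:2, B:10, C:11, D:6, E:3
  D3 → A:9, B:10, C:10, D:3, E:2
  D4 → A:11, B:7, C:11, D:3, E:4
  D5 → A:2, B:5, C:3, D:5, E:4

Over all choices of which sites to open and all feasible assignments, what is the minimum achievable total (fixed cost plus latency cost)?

Open {D1, D2, D5}; cheapest assignment that respects the capacities:
  D1 (cap 14, load 11): B, D — cost 7×2 + 4×2 = 22
  D2 (cap 14, load 10): A, E — cost 4×2 + 6×3 = 26
  D5 (cap 8, load 6): C — cost 6×3 = 18
  Shipping 66, fixed 156 → total 222.
  Any other capacity-feasible assignment to {D1, D2, D5} ships for at least 66.
Compare {D1, D2}: its best feasible assignment gives total 225.
Compare {D1, D3, D5}: its best feasible assignment gives total 231.
Every other set of open sites that can feasibly serve all demand totals ≥ 225 even under its best assignment. Minimum: 222.

222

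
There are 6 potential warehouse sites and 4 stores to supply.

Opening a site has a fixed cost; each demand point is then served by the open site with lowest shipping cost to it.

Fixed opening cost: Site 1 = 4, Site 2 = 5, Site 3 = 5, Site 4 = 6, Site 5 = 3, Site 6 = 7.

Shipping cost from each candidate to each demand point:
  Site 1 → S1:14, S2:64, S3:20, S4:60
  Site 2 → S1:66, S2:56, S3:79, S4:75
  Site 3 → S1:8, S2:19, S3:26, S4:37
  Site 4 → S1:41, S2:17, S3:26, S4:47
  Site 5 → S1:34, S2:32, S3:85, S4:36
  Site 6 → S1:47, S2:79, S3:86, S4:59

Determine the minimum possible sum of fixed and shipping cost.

Open {Site 1, Site 3}: assign each demand point to its cheapest open site.
  S1→Site 3 8, S2→Site 3 19, S3→Site 1 20, S4→Site 3 37
  shipping cost 84, fixed 9 → total 93.
Compare {Site 3}: shipping cost 90 + fixed 5 = 95.
Compare {Site 1, Site 3, Site 5}: shipping cost 83 + fixed 12 = 95.
Compare {Site 3, Site 5}: shipping cost 89 + fixed 8 = 97.
All other subsets cost ≥ 95. Minimum total cost: 93.

93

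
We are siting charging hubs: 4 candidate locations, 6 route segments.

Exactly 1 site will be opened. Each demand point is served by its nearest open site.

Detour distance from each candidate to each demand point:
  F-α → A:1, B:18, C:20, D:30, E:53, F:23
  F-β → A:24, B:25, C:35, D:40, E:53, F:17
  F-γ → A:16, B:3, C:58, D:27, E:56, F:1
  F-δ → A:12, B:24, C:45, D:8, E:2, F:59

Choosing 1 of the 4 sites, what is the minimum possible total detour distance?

145

Open {F-α}.
  A→F-α 1, B→F-α 18, C→F-α 20, D→F-α 30, E→F-α 53, F→F-α 23  ⇒ total 145.
Compare {F-δ}: total 150.
Compare {F-γ}: total 161.
No size-1 selection does better; minimum is 145.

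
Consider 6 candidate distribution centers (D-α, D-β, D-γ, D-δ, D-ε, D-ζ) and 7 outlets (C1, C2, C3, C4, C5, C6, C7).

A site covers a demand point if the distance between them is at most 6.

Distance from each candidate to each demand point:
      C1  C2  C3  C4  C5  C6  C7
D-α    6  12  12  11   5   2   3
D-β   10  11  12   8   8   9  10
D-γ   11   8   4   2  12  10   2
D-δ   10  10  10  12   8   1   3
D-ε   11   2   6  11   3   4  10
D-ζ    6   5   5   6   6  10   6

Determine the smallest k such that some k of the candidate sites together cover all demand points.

2

Coverage sets (demand points within 6 of each site):
  D-α: {C1, C5, C6, C7}
  D-β: {}
  D-γ: {C3, C4, C7}
  D-δ: {C6, C7}
  D-ε: {C2, C3, C5, C6}
  D-ζ: {C1, C2, C3, C4, C5, C7}
No single site covers all 7 demand points.
But {D-α, D-ζ} covers everything, so the minimum is 2.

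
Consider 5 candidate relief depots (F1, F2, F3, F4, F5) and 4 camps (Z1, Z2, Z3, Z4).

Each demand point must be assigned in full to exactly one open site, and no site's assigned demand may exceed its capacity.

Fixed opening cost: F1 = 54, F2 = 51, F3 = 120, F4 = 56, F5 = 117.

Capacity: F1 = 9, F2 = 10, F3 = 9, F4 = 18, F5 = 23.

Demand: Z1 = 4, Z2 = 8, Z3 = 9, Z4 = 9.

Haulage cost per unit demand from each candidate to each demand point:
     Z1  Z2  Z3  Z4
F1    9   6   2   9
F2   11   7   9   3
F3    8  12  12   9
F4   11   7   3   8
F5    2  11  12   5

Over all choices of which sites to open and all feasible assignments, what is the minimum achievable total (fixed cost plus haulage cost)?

306

Open {F1, F2, F4}; cheapest assignment that respects the capacities:
  F1 (cap 9, load 9): Z3 — cost 9×2 = 18
  F2 (cap 10, load 9): Z4 — cost 9×3 = 27
  F4 (cap 18, load 12): Z1, Z2 — cost 4×11 + 8×7 = 100
  Shipping 145, fixed 161 → total 306.
  Any other capacity-feasible assignment to {F1, F2, F4} ships for at least 145.
Compare {F4, F5}: its best feasible assignment gives total 309.
Compare {F1, F5}: its best feasible assignment gives total 330.
Every other set of open sites that can feasibly serve all demand totals ≥ 309 even under its best assignment. Minimum: 306.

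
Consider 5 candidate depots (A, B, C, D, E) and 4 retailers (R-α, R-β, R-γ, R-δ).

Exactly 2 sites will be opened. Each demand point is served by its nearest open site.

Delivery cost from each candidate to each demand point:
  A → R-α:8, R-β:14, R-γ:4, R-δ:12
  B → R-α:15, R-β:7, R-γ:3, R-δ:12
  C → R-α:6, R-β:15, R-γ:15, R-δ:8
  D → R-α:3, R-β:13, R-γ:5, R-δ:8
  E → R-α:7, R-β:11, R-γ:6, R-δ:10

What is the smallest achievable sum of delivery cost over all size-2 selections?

21

Open {B, D}.
  R-α→D 3, R-β→B 7, R-γ→B 3, R-δ→D 8  ⇒ total 21.
Compare {B, C}: total 24.
Compare {B, E}: total 27.
No size-2 selection does better; minimum is 21.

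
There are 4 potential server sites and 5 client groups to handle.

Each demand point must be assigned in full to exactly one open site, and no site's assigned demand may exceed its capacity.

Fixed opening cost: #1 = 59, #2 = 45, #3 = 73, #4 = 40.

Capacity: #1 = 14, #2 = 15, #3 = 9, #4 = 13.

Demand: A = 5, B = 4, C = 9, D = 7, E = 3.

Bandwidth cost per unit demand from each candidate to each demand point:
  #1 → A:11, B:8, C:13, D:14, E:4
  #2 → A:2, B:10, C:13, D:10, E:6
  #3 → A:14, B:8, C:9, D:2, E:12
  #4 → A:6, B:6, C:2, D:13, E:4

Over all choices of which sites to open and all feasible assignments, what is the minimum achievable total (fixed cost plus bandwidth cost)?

225

Open {#2, #4}; cheapest assignment that respects the capacities:
  #2 (cap 15, load 15): A, D, E — cost 5×2 + 7×10 + 3×6 = 98
  #4 (cap 13, load 13): B, C — cost 4×6 + 9×2 = 42
  Shipping 140, fixed 85 → total 225.
  Any other capacity-feasible assignment to {#2, #4} ships for at least 140.
Compare {#2, #3, #4}: its best feasible assignment gives total 242.
Compare {#1, #2, #4}: its best feasible assignment gives total 278.
Every other set of open sites that can feasibly serve all demand totals ≥ 242 even under its best assignment. Minimum: 225.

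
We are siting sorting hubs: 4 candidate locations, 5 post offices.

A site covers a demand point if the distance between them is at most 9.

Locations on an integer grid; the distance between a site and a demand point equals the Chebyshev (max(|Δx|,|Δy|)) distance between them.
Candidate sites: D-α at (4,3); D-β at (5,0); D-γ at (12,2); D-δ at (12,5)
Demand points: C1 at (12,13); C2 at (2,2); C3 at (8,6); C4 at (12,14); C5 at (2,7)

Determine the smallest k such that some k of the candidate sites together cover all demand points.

Coverage sets (demand points within 9 of each site):
  D-α: {C2, C3, C5}
  D-β: {C2, C3, C5}
  D-γ: {C3}
  D-δ: {C1, C3, C4}
No single site covers all 5 demand points.
But {D-α, D-δ} covers everything, so the minimum is 2.

2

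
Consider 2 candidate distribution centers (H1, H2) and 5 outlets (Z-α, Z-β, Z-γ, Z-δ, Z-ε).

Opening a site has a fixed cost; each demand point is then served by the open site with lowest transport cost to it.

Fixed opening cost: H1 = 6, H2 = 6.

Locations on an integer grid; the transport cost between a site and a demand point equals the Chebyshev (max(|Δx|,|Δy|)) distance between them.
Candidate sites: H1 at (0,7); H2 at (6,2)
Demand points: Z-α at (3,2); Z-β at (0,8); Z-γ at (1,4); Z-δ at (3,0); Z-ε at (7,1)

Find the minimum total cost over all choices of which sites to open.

Open {H1, H2}: assign each demand point to its cheapest open site.
  Z-α→H2 3, Z-β→H1 1, Z-γ→H1 3, Z-δ→H2 3, Z-ε→H2 1
  transport cost 11, fixed 12 → total 23.
Compare {H2}: transport cost 18 + fixed 6 = 24.
Compare {H1}: transport cost 23 + fixed 6 = 29.

23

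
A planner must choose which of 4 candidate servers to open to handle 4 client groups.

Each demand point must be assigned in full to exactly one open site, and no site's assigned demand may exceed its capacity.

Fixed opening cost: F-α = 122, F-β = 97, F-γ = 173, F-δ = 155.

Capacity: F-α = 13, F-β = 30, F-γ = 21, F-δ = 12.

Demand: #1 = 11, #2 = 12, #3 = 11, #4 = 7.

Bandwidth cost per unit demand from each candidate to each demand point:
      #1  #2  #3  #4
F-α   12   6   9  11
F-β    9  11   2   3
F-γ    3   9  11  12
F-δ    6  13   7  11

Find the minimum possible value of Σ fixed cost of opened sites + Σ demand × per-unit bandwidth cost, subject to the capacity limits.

Open {F-α, F-β}; cheapest assignment that respects the capacities:
  F-α (cap 13, load 12): #2 — cost 12×6 = 72
  F-β (cap 30, load 29): #1, #3, #4 — cost 11×9 + 11×2 + 7×3 = 142
  Shipping 214, fixed 219 → total 433.
  Any other capacity-feasible assignment to {F-α, F-β} ships for at least 214.
Compare {F-β, F-γ}: its best feasible assignment gives total 478.
Compare {F-β, F-δ}: its best feasible assignment gives total 493.
Every other set of open sites that can feasibly serve all demand totals ≥ 478 even under its best assignment. Minimum: 433.

433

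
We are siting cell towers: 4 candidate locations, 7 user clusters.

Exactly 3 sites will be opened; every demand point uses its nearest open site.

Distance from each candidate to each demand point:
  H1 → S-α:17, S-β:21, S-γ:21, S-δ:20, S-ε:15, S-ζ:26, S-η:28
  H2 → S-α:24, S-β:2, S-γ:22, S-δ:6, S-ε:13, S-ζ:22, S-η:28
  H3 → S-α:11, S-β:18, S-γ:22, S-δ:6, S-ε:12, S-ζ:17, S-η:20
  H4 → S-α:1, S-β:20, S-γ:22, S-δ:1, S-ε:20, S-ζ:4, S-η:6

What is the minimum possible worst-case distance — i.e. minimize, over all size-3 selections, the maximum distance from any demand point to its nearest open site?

Open {H1, H2, H3}.
  Farthest demand point is S-γ at distance 21 (to H1); all others are ≤ 21.
With {H1, H2, H4} the worst case is 21.
With {H1, H3, H4} the worst case is 21.
No size-3 selection achieves below 21.

21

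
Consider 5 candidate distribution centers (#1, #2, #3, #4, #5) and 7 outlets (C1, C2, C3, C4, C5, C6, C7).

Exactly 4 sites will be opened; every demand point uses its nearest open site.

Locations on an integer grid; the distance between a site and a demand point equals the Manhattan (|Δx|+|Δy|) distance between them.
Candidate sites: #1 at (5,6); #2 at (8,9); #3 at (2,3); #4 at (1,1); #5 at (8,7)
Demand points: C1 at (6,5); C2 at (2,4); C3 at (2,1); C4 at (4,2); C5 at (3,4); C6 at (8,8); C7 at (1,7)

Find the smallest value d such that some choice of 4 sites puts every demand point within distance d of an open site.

5

Open {#1, #2, #3, #4}.
  Farthest demand point is C7 at distance 5 (to #1); all others are ≤ 5.
With {#1, #2, #3, #5} the worst case is 5.
With {#1, #2, #4, #5} the worst case is 5.
No size-4 selection achieves below 5.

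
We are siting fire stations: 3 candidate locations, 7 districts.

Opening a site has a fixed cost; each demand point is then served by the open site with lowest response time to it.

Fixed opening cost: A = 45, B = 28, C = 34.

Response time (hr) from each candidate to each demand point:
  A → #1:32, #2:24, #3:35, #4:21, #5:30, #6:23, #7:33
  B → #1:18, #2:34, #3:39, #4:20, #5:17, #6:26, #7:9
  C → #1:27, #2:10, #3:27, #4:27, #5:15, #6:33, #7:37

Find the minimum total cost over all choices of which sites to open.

187

Open {B, C}: assign each demand point to its cheapest open site.
  #1→B 18, #2→C 10, #3→C 27, #4→B 20, #5→C 15, #6→B 26, #7→B 9
  response time 125, fixed 62 → total 187.
Compare {B}: response time 163 + fixed 28 = 191.
Compare {C}: response time 176 + fixed 34 = 210.
Compare {A, B}: response time 146 + fixed 73 = 219.
All other subsets cost ≥ 191. Minimum total cost: 187.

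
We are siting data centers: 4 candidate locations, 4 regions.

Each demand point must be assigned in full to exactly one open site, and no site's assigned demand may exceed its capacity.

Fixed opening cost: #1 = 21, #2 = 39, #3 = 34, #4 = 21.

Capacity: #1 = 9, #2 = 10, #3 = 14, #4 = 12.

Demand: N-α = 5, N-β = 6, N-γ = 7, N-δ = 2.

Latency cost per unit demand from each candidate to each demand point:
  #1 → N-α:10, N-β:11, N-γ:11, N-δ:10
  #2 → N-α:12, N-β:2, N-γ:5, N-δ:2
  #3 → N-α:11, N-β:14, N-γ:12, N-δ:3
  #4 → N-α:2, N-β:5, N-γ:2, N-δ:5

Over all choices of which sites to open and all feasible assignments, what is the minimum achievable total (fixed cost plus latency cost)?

100

Open {#2, #4}; cheapest assignment that respects the capacities:
  #2 (cap 10, load 8): N-β, N-δ — cost 6×2 + 2×2 = 16
  #4 (cap 12, load 12): N-α, N-γ — cost 5×2 + 7×2 = 24
  Shipping 40, fixed 60 → total 100.
  Any other capacity-feasible assignment to {#2, #4} ships for at least 40.
Compare {#1, #2, #4}: its best feasible assignment gives total 121.
Compare {#2, #3, #4}: its best feasible assignment gives total 134.
Every other set of open sites that can feasibly serve all demand totals ≥ 121 even under its best assignment. Minimum: 100.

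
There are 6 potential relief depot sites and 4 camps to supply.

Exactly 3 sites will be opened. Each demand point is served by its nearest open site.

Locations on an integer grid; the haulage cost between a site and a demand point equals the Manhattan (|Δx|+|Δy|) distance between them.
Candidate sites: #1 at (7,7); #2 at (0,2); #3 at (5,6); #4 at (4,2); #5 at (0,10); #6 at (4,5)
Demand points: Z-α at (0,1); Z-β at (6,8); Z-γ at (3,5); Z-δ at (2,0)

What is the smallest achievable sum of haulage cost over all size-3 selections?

8

Open {#1, #2, #6}.
  Z-α→#2 1, Z-β→#1 2, Z-γ→#6 1, Z-δ→#2 4  ⇒ total 8.
Compare {#2, #3, #6}: total 9.
Compare {#1, #2, #3}: total 10.
No size-3 selection does better; minimum is 8.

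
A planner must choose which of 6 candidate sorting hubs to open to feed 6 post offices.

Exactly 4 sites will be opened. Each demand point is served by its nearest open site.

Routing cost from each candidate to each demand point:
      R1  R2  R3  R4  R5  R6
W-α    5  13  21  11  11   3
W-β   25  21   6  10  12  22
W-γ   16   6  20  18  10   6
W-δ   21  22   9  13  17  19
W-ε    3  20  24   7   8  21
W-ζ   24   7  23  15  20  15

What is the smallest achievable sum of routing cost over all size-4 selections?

33

Open {W-α, W-β, W-γ, W-ε}.
  R1→W-ε 3, R2→W-γ 6, R3→W-β 6, R4→W-ε 7, R5→W-ε 8, R6→W-α 3  ⇒ total 33.
Compare {W-α, W-β, W-ε, W-ζ}: total 34.
Compare {W-α, W-γ, W-δ, W-ε}: total 36.
No size-4 selection does better; minimum is 33.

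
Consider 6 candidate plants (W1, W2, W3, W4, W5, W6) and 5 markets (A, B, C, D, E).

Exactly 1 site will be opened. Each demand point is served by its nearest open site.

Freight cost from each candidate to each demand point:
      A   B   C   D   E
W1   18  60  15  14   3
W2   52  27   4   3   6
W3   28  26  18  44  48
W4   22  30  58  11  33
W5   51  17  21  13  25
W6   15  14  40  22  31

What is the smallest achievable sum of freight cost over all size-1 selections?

Open {W2}.
  A→W2 52, B→W2 27, C→W2 4, D→W2 3, E→W2 6  ⇒ total 92.
Compare {W1}: total 110.
Compare {W6}: total 122.
No size-1 selection does better; minimum is 92.

92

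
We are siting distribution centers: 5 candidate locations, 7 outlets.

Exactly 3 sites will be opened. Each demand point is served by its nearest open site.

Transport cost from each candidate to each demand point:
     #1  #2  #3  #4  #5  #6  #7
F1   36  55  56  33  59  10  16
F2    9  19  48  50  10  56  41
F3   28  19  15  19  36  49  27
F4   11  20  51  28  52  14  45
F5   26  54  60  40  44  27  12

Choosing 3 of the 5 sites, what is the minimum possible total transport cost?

Open {F1, F2, F3}.
  #1→F2 9, #2→F2 19, #3→F3 15, #4→F3 19, #5→F2 10, #6→F1 10, #7→F1 16  ⇒ total 98.
Compare {F2, F3, F5}: total 111.
Compare {F2, F3, F4}: total 113.
No size-3 selection does better; minimum is 98.

98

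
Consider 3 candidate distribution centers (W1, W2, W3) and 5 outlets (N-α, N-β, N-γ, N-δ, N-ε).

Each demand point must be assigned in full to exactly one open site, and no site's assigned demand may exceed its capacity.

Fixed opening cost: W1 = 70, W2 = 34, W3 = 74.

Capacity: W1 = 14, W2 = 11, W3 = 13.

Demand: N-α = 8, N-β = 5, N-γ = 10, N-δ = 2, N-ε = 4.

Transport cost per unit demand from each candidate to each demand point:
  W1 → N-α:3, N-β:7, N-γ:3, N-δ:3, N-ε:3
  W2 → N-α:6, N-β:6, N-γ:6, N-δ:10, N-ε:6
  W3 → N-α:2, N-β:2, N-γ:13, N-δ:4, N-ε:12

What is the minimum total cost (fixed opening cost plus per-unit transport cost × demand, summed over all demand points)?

264

Open {W1, W2, W3}; cheapest assignment that respects the capacities:
  W1 (cap 14, load 12): N-γ, N-δ — cost 10×3 + 2×3 = 36
  W2 (cap 11, load 4): N-ε — cost 4×6 = 24
  W3 (cap 13, load 13): N-α, N-β — cost 8×2 + 5×2 = 26
  Shipping 86, fixed 178 → total 264.
  Any other capacity-feasible assignment to {W1, W2, W3} ships for at least 86.
Total demand is 29 and no other set of sites has combined capacity ≥ 29, so {W1, W2, W3} is the only feasible choice of open sites. Minimum: 264.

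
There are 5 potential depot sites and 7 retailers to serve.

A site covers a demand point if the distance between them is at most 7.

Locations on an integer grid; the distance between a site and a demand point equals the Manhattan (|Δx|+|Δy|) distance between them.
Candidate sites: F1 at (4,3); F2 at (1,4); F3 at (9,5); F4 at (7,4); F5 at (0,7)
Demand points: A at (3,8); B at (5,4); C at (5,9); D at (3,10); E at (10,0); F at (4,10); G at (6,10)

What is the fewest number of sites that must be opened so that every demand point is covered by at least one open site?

Coverage sets (demand points within 7 of each site):
  F1: {A, B, C, F}
  F2: {A, B}
  F3: {B, E}
  F4: {B, C, E, G}
  F5: {A, C, D, F}
No single site covers all 7 demand points.
But {F4, F5} covers everything, so the minimum is 2.

2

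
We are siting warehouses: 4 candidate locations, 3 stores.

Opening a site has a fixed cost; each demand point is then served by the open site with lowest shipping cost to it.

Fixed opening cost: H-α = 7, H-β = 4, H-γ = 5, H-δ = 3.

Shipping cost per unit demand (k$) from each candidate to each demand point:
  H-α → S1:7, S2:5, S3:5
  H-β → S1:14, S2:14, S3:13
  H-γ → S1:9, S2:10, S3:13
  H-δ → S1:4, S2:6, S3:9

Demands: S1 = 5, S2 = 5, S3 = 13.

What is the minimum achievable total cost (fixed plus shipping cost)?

120

Open {H-α, H-δ}: assign each demand point to its cheapest open site.
  S1→H-δ 5×4=20, S2→H-α 5×5=25, S3→H-α 13×5=65
  shipping cost 110, fixed 10 → total 120.
Compare {H-α, H-β, H-δ}: shipping cost 110 + fixed 14 = 124.
Compare {H-α, H-γ, H-δ}: shipping cost 110 + fixed 15 = 125.
Compare {H-α, H-β, H-γ, H-δ}: shipping cost 110 + fixed 19 = 129.
All other subsets cost ≥ 124. Minimum total cost: 120.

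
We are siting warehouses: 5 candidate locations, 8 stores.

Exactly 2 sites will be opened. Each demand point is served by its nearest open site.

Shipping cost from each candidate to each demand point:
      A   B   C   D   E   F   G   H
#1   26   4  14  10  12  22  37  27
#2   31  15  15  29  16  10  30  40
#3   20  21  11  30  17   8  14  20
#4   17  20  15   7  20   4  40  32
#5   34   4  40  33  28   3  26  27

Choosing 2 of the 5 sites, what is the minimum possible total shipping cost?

Open {#1, #3}.
  A→#3 20, B→#1 4, C→#3 11, D→#1 10, E→#1 12, F→#3 8, G→#3 14, H→#3 20  ⇒ total 99.
Compare {#3, #4}: total 110.
Compare {#3, #5}: total 119.
No size-2 selection does better; minimum is 99.

99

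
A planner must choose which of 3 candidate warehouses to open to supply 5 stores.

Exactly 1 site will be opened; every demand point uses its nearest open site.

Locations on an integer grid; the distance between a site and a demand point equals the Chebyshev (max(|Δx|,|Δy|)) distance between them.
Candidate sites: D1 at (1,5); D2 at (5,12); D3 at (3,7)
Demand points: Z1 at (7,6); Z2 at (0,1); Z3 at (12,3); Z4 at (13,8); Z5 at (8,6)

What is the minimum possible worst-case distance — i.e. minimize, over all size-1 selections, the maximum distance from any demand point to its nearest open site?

10

Open {D3}.
  Farthest demand point is Z4 at distance 10 (to D3); all others are ≤ 10.
With {D2} the worst case is 11.
With {D1} the worst case is 12.
No size-1 selection achieves below 10.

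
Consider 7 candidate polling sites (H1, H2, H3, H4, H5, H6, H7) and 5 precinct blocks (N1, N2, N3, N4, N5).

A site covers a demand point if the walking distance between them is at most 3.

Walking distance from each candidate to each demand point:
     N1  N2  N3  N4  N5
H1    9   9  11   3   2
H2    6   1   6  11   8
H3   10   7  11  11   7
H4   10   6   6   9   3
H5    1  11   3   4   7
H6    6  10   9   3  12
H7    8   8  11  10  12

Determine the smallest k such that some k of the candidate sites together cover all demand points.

Coverage sets (demand points within 3 of each site):
  H1: {N4, N5}
  H2: {N2}
  H3: {}
  H4: {N5}
  H5: {N1, N3}
  H6: {N4}
  H7: {}
No 2 sites suffice: every size-2 union leaves at least one demand point uncovered.
But {H1, H2, H5} covers everything, so the minimum is 3.

3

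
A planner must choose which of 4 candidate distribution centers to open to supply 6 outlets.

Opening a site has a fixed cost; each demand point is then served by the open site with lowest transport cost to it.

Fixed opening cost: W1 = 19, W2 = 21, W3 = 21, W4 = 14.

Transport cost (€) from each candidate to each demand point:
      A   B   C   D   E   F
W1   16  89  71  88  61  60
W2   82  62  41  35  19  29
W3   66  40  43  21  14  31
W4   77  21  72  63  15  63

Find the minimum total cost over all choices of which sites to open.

Open {W1, W3, W4}: assign each demand point to its cheapest open site.
  A→W1 16, B→W4 21, C→W3 43, D→W3 21, E→W3 14, F→W3 31
  transport cost 146, fixed 54 → total 200.
Compare {W1, W3}: transport cost 165 + fixed 40 = 205.
Compare {W1, W2, W4}: transport cost 157 + fixed 54 = 211.
Compare {W1, W2, W3, W4}: transport cost 142 + fixed 75 = 217.
All other subsets cost ≥ 205. Minimum total cost: 200.

200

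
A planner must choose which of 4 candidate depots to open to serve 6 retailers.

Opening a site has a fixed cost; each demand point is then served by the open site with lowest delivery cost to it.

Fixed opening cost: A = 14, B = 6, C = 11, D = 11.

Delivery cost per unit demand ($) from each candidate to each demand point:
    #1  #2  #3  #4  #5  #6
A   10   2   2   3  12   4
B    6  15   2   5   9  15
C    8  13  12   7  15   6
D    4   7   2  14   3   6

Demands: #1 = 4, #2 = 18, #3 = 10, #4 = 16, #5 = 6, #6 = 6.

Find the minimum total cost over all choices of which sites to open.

Open {A, D}: assign each demand point to its cheapest open site.
  #1→D 4×4=16, #2→A 18×2=36, #3→A 10×2=20, #4→A 16×3=48, #5→D 6×3=18, #6→A 6×4=24
  delivery cost 162, fixed 25 → total 187.
Compare {A, B, D}: delivery cost 162 + fixed 31 = 193.
Compare {A, C, D}: delivery cost 162 + fixed 36 = 198.
Compare {A, B, C, D}: delivery cost 162 + fixed 42 = 204.
All other subsets cost ≥ 193. Minimum total cost: 187.

187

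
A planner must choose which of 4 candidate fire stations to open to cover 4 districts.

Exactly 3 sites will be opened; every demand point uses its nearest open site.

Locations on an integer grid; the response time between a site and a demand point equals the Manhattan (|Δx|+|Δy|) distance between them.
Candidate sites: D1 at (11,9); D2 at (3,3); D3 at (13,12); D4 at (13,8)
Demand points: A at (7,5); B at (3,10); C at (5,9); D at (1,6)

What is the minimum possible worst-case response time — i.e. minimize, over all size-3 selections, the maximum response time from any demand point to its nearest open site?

Open {D1, D2, D3}.
  Farthest demand point is B at response time 7 (to D2); all others are ≤ 7.
With {D1, D2, D4} the worst case is 7.
With {D2, D3, D4} the worst case is 8.
No size-3 selection achieves below 7.

7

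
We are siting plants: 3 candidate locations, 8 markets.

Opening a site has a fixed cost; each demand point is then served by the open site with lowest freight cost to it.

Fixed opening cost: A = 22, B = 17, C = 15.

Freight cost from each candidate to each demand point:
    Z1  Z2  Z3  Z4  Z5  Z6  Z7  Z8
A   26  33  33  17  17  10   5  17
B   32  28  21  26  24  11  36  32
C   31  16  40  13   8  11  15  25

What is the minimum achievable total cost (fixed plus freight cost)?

Open {A, C}: assign each demand point to its cheapest open site.
  Z1→A 26, Z2→C 16, Z3→A 33, Z4→C 13, Z5→C 8, Z6→A 10, Z7→A 5, Z8→A 17
  freight cost 128, fixed 37 → total 165.
Compare {A, B, C}: freight cost 116 + fixed 54 = 170.
Compare {B, C}: freight cost 140 + fixed 32 = 172.
Compare {C}: freight cost 159 + fixed 15 = 174.
All other subsets cost ≥ 170. Minimum total cost: 165.

165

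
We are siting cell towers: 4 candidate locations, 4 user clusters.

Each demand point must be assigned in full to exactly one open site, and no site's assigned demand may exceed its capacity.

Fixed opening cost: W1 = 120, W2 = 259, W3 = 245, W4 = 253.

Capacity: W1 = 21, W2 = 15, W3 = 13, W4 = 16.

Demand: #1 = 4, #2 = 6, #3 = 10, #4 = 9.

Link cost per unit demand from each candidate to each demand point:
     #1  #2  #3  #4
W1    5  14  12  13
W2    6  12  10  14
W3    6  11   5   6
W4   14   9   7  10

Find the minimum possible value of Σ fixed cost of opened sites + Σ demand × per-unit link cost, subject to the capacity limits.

634

Open {W1, W4}; cheapest assignment that respects the capacities:
  W1 (cap 21, load 13): #1, #4 — cost 4×5 + 9×13 = 137
  W4 (cap 16, load 16): #2, #3 — cost 6×9 + 10×7 = 124
  Shipping 261, fixed 373 → total 634.
  Any other capacity-feasible assignment to {W1, W4} ships for at least 261.
Compare {W1, W3}: its best feasible assignment gives total 636.
Compare {W1, W2}: its best feasible assignment gives total 700.
Every other set of open sites that can feasibly serve all demand totals ≥ 636 even under its best assignment. Minimum: 634.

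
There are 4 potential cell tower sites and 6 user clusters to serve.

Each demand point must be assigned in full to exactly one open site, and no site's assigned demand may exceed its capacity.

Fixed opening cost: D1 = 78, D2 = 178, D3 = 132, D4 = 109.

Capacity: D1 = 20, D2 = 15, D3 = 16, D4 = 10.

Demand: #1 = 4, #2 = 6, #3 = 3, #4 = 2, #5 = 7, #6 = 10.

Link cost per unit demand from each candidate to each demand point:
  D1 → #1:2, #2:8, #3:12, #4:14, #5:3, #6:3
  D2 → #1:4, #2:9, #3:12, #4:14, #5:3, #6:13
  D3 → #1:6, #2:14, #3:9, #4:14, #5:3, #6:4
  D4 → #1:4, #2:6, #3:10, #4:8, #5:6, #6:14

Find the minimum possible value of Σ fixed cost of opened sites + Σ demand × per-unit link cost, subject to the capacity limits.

372

Open {D1, D3}; cheapest assignment that respects the capacities:
  D1 (cap 20, load 20): #1, #2, #6 — cost 4×2 + 6×8 + 10×3 = 86
  D3 (cap 16, load 12): #3, #4, #5 — cost 3×9 + 2×14 + 7×3 = 76
  Shipping 162, fixed 210 → total 372.
  Any other capacity-feasible assignment to {D1, D3} ships for at least 162.
Compare {D1, D2}: its best feasible assignment gives total 427.
Compare {D1, D3, D4}: its best feasible assignment gives total 457.
Every other set of open sites that can feasibly serve all demand totals ≥ 427 even under its best assignment. Minimum: 372.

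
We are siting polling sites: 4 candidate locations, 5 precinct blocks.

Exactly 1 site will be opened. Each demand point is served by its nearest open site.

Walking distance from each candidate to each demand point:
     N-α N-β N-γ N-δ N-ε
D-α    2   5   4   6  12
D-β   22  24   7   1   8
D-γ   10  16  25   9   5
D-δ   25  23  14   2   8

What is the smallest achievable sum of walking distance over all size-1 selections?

Open {D-α}.
  N-α→D-α 2, N-β→D-α 5, N-γ→D-α 4, N-δ→D-α 6, N-ε→D-α 12  ⇒ total 29.
Compare {D-β}: total 62.
Compare {D-γ}: total 65.
No size-1 selection does better; minimum is 29.

29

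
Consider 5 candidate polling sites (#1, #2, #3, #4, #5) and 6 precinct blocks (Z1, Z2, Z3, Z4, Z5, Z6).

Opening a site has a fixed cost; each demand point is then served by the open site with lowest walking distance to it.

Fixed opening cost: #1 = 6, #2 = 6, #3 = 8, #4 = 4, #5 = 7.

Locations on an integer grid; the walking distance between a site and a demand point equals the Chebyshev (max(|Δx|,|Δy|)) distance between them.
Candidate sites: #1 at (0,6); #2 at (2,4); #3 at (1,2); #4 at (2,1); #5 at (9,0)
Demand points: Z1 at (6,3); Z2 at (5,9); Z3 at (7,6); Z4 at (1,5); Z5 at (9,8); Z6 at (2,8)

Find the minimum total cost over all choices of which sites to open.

32

Open {#2}: assign each demand point to its cheapest open site.
  Z1→#2 4, Z2→#2 5, Z3→#2 5, Z4→#2 1, Z5→#2 7, Z6→#2 4
  walking distance 26, fixed 6 → total 32.
Compare {#1, #4}: walking distance 24 + fixed 10 = 34.
Compare {#1}: walking distance 30 + fixed 6 = 36.
Compare {#1, #2}: walking distance 24 + fixed 12 = 36.
All other subsets cost ≥ 34. Minimum total cost: 32.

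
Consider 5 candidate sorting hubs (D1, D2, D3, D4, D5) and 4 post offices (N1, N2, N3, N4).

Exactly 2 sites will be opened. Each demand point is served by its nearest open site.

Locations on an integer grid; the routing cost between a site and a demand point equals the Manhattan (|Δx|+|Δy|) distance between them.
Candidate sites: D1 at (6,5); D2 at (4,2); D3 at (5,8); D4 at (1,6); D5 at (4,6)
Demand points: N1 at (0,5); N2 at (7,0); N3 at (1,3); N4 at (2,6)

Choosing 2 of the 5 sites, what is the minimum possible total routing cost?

11

Open {D2, D4}.
  N1→D4 2, N2→D2 5, N3→D4 3, N4→D4 1  ⇒ total 11.
Compare {D1, D4}: total 12.
Compare {D4, D5}: total 15.
No size-2 selection does better; minimum is 11.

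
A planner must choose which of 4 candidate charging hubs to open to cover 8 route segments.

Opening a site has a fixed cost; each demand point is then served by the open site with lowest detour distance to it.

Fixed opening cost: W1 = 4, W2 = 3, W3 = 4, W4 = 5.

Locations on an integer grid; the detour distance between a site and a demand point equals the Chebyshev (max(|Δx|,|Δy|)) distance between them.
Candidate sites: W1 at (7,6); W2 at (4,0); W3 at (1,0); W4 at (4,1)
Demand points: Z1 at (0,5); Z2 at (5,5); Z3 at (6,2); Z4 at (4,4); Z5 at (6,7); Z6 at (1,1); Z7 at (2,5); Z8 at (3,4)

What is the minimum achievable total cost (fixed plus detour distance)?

Open {W1, W4}: assign each demand point to its cheapest open site.
  Z1→W4 4, Z2→W1 2, Z3→W4 2, Z4→W1 3, Z5→W1 1, Z6→W4 3, Z7→W4 4, Z8→W4 3
  detour distance 22, fixed 9 → total 31.
Compare {W1, W2}: detour distance 25 + fixed 7 = 32.
Compare {W1, W3}: detour distance 25 + fixed 8 = 33.
Compare {W1, W3, W4}: detour distance 20 + fixed 13 = 33.
All other subsets cost ≥ 32. Minimum total cost: 31.

31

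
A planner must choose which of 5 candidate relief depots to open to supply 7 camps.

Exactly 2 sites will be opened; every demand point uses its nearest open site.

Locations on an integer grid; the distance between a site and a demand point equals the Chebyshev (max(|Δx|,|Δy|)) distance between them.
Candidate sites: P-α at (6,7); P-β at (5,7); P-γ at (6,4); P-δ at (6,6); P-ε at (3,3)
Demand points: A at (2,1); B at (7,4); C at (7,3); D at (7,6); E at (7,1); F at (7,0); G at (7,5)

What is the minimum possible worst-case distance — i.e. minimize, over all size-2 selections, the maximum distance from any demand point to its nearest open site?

4

Open {P-α, P-γ}.
  Farthest demand point is A at distance 4 (to P-γ); all others are ≤ 4.
With {P-α, P-ε} the worst case is 4.
With {P-β, P-γ} the worst case is 4.
No size-2 selection achieves below 4.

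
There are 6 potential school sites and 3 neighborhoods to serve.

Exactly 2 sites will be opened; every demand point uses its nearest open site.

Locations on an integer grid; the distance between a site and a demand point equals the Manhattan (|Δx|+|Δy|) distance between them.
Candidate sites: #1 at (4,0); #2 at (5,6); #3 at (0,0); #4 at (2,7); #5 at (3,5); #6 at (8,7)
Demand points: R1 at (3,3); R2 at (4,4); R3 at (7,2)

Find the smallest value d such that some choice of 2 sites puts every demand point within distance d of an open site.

Open {#1, #2}.
  Farthest demand point is R3 at distance 5 (to #1); all others are ≤ 5.
With {#1, #3} the worst case is 5.
With {#1, #4} the worst case is 5.
No size-2 selection achieves below 5.

5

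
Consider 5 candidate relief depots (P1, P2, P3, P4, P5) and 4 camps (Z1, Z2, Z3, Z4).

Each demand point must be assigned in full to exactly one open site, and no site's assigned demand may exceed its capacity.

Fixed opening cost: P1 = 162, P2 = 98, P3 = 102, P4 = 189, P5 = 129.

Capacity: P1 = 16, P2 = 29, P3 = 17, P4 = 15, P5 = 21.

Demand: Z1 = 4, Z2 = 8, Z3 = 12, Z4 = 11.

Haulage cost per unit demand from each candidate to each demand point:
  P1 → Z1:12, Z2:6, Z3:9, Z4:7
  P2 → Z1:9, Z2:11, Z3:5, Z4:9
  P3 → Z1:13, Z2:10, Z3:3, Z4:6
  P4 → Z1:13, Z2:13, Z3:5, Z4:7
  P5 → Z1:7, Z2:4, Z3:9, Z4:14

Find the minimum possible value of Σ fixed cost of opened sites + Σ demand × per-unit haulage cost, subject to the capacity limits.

Open {P2, P5}; cheapest assignment that respects the capacities:
  P2 (cap 29, load 23): Z3, Z4 — cost 12×5 + 11×9 = 159
  P5 (cap 21, load 12): Z1, Z2 — cost 4×7 + 8×4 = 60
  Shipping 219, fixed 227 → total 446.
  Any other capacity-feasible assignment to {P2, P5} ships for at least 219.
Compare {P2, P3}: its best feasible assignment gives total 450.
Compare {P3, P5}: its best feasible assignment gives total 489.
Every other set of open sites that can feasibly serve all demand totals ≥ 450 even under its best assignment. Minimum: 446.

446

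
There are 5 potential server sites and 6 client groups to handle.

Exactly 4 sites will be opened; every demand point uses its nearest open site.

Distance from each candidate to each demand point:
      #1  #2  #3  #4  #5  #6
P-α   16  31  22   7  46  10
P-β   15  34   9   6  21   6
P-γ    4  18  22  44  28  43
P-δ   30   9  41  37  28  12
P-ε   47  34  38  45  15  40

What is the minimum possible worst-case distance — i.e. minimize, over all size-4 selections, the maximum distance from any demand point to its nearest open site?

15

Open {P-α, P-β, P-δ, P-ε}.
  Farthest demand point is #1 at distance 15 (to P-β); all others are ≤ 15.
With {P-β, P-γ, P-δ, P-ε} the worst case is 15.
With {P-α, P-β, P-γ, P-ε} the worst case is 18.
No size-4 selection achieves below 15.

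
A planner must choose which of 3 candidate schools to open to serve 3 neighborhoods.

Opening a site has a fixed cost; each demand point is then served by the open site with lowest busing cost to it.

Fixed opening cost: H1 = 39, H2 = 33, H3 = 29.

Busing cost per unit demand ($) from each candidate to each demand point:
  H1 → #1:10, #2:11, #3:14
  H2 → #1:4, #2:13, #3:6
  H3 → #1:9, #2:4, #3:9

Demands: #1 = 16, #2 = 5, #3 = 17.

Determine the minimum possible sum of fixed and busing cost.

248

Open {H2, H3}: assign each demand point to its cheapest open site.
  #1→H2 16×4=64, #2→H3 5×4=20, #3→H2 17×6=102
  busing cost 186, fixed 62 → total 248.
Compare {H2}: busing cost 231 + fixed 33 = 264.
Compare {H1, H2, H3}: busing cost 186 + fixed 101 = 287.
Compare {H1, H2}: busing cost 221 + fixed 72 = 293.
All other subsets cost ≥ 264. Minimum total cost: 248.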